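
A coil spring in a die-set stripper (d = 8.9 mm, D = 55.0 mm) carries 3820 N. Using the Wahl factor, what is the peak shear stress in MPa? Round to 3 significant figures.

944 MPa

Spring index C = D/d = 55.0/8.9 = 6.1798
K_W = (4C−1)/(4C−4) + 0.615/C = 23.719/20.719 + 0.0995 = 1.2443
τ₀ = 8FD/(πd³) = 8·3820·55.0/(π·8.9³) = 1.6808e+06/2214.7 = 758.92 MPa
τ_max = K·τ₀ = 1.2443 × 758.92 = 944.33 MPa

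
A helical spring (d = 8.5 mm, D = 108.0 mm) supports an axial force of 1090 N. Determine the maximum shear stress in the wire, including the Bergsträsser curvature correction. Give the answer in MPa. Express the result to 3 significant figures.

539 MPa

Spring index C = D/d = 108.0/8.5 = 12.7059
K_B = (4C+2)/(4C−3) = 52.824/47.824 = 1.1046
τ₀ = 8FD/(πd³) = 8·1090·108.0/(π·8.5³) = 941760/1929.3 = 488.13 MPa
τ_max = K·τ₀ = 1.1046 × 488.13 = 539.16 MPa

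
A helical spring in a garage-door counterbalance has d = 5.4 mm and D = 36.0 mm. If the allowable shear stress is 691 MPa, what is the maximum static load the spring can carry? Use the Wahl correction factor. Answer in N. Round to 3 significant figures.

969 N

C = D/d = 36.0/5.4 = 6.6667
K_W = (4C−1)/(4C−4) + 0.615/C = 25.667/22.667 + 0.0923 = 1.2246
τ_max = K·8FD/(πd³) → F_max = τ_allow·πd³/(8DK)
F_max = 691·π·5.4³/(8·36.0·1.2246) = 3.4183e+05/352.69 = 969.22 N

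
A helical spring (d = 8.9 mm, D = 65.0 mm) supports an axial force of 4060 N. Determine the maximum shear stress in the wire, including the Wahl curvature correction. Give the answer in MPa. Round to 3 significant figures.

1150 MPa

Spring index C = D/d = 65.0/8.9 = 7.3034
K_W = (4C−1)/(4C−4) + 0.615/C = 28.213/25.213 + 0.0842 = 1.2032
τ₀ = 8FD/(πd³) = 8·4060·65.0/(π·8.9³) = 2.1112e+06/2214.7 = 953.26 MPa
τ_max = K·τ₀ = 1.2032 × 953.26 = 1146.9 MPa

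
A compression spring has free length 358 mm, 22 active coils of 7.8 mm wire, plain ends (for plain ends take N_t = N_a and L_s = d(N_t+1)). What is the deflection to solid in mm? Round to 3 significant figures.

N_t = 22; L_s = 7.8·23 = 179.4 mm
δ_solid = L₀ − L_s = 358 − 179.4 = 178.6 mm

179 mm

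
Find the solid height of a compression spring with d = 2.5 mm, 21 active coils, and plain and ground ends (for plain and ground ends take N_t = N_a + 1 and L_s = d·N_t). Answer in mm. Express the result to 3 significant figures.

55.0 mm

plain and ground ends: N_t = N_a + 1 = 21 + 1 = 22
L_s = d·N_t = 2.5 × 22 = 55 mm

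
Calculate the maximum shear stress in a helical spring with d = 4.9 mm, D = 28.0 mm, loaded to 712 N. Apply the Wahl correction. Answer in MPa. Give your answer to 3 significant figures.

547 MPa

Spring index C = D/d = 28.0/4.9 = 5.7143
K_W = (4C−1)/(4C−4) + 0.615/C = 21.857/18.857 + 0.1076 = 1.2667
τ₀ = 8FD/(πd³) = 8·712·28.0/(π·4.9³) = 159488/369.61 = 431.51 MPa
τ_max = K·τ₀ = 1.2667 × 431.51 = 546.6 MPa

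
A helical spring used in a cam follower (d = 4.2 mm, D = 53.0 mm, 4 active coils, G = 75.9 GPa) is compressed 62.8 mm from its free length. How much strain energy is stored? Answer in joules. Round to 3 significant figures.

k = Gd⁴/(8D³N_a) = (75.9×10³)(4.2⁴)/(8·53.0³·4) = 4.9575 N/mm
U = ½kδ² = 0.5 × 4.9575 × 62.8² = 9775.8 N·mm = 9.7758 J

9.78 J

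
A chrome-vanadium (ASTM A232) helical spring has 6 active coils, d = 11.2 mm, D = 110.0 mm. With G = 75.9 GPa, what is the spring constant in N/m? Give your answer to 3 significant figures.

18700 N/m

k = Gd⁴/(8D³N_a) = (75.9×10³ × 11.2⁴) / (8 × 110.0³ × 6)
  = 1.1943e+09 / 6.3888e+07 = 18.694 N/mm = 18694 N/m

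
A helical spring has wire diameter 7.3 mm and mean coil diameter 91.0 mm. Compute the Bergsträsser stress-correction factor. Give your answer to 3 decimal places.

C = D/d = 91.0/7.3 = 12.4658
K_B = (4C+2)/(4C−3) = 51.863/46.863 = 1.1067

1.107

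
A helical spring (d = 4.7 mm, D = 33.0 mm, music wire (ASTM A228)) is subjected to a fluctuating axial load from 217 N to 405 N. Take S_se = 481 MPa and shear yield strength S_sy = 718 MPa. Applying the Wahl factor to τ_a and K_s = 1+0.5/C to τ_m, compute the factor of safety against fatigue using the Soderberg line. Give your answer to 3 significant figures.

1.76

C = D/d = 33.0/4.7 = 7.0213; K_W = (4C−1)/(4C−4)+0.615/C = 1.2121; K_s = 1+0.5/C = 1.0712
F_a = (F_max−F_min)/2 = 94 N; F_m = (F_max+F_min)/2 = 311 N
τ_a = K_W·8F_aD/(πd³) = 1.2121 × 76.083 = 92.224 MPa
τ_m = K_s·8F_mD/(πd³) = 1.0712 × 251.72 = 269.65 MPa
Soderberg: 1/n_f = τ_a/S_se + τ_m/S_sy = 92.224/481 + 269.65/718 = 0.19173 + 0.37555 = 0.56729
n_f = 1/0.56729 = 1.763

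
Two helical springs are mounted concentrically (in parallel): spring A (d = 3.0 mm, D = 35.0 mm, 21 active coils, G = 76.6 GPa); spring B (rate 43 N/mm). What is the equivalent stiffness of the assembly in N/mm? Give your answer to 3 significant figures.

43.9 N/mm

k_A = Gd⁴/(8D³N_a) = (76.6×10³)(3.0⁴)/(8·35.0³·21) = 0.86139 N/mm
Parallel: k_eq = 0.86139 + 43 = 43.861 N/mm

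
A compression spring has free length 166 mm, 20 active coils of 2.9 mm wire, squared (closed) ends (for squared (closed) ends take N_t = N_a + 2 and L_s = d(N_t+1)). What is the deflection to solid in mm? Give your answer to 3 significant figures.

99.3 mm

N_t = 22; L_s = 2.9·23 = 66.7 mm
δ_solid = L₀ − L_s = 166 − 66.7 = 99.3 mm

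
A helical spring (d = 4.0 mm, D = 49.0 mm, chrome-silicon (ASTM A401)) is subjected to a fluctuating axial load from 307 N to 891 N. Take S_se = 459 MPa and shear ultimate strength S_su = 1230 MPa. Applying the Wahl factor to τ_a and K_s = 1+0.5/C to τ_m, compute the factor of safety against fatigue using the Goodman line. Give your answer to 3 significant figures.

0.421

C = D/d = 49.0/4.0 = 12.2500; K_W = (4C−1)/(4C−4)+0.615/C = 1.1169; K_s = 1+0.5/C = 1.0408
F_a = (F_max−F_min)/2 = 292 N; F_m = (F_max+F_min)/2 = 599 N
τ_a = K_W·8F_aD/(πd³) = 1.1169 × 569.3 = 635.83 MPa
τ_m = K_s·8F_mD/(πd³) = 1.0408 × 1167.8 = 1215.5 MPa
Goodman: 1/n_f = τ_a/S_se + τ_m/S_su = 635.83/459 + 1215.5/1230 = 1.38525 + 0.98822 = 2.3735
n_f = 1/2.3735 = 0.4213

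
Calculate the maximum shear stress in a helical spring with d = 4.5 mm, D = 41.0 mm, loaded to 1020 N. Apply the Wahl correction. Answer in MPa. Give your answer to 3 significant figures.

Spring index C = D/d = 41.0/4.5 = 9.1111
K_W = (4C−1)/(4C−4) + 0.615/C = 35.444/32.444 + 0.0675 = 1.1600
τ₀ = 8FD/(πd³) = 8·1020·41.0/(π·4.5³) = 334560/286.28 = 1168.7 MPa
τ_max = K·τ₀ = 1.1600 × 1168.7 = 1355.6 MPa

1360 MPa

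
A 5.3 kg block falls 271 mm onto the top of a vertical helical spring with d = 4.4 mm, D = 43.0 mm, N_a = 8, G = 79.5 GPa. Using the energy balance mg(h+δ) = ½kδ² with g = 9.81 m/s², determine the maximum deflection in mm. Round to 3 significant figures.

78.8 mm

k = Gd⁴/(8D³N_a) = (79.5×10³)(4.4⁴)/(8·43.0³·8) = 5.8559 N/mm
W = mg = 5.3 × 9.81 = 51.993 N
½kδ² − Wδ − Wh = 0 → δ = (W + √(W² + 2kWh))/k
δ = (51.993 + √(2703.3 + 165020))/5.8559 = (51.993 + 409.54)/5.8559 = 78.815 mm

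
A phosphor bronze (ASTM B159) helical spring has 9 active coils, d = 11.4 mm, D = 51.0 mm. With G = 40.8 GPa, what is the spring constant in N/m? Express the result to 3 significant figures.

72200 N/m

k = Gd⁴/(8D³N_a) = (40.8×10³ × 11.4⁴) / (8 × 51.0³ × 9)
  = 6.89096e+08 / 9.55087e+06 = 72.15 N/mm = 72150 N/m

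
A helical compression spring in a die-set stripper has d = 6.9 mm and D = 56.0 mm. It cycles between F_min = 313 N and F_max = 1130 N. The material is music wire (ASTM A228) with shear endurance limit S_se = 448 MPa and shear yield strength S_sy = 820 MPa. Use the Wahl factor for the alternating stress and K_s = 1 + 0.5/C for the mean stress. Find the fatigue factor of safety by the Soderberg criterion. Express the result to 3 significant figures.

1.15

C = D/d = 56.0/6.9 = 8.1159; K_W = (4C−1)/(4C−4)+0.615/C = 1.1812; K_s = 1+0.5/C = 1.0616
F_a = (F_max−F_min)/2 = 408.5 N; F_m = (F_max+F_min)/2 = 721.5 N
τ_a = K_W·8F_aD/(πd³) = 1.1812 × 177.33 = 209.45 MPa
τ_m = K_s·8F_mD/(πd³) = 1.0616 × 313.2 = 332.49 MPa
Soderberg: 1/n_f = τ_a/S_se + τ_m/S_sy = 209.45/448 + 332.49/820 = 0.46753 + 0.40548 = 0.87301
n_f = 1/0.87301 = 1.145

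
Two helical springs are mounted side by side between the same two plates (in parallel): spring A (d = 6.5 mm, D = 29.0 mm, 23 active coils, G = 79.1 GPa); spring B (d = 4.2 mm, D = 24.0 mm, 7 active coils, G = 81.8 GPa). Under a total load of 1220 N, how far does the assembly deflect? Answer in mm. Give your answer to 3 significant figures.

k_A = Gd⁴/(8D³N_a) = (79.1×10³)(6.5⁴)/(8·29.0³·23) = 31.464 N/mm
k_B = Gd⁴/(8D³N_a) = (81.8×10³)(4.2⁴)/(8·24.0³·7) = 32.88 N/mm
Parallel: k_eq = 31.464 + 32.88 = 64.344 N/mm
δ = F/k_eq = 1220/64.344 = 18.961 mm

19.0 mm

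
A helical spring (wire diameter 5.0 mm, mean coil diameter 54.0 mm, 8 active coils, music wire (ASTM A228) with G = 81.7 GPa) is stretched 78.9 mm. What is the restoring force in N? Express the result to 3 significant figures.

k = Gd⁴/(8D³N_a) = (81.7×10³)(5.0⁴)/(8·54.0³·8) = 5.0669 N/mm
F = k·δ = 5.0669 × 78.9 = 399.78 N

400 N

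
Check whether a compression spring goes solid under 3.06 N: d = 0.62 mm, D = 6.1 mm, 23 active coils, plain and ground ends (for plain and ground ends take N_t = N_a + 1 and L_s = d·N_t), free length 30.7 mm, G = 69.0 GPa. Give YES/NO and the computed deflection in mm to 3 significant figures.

NO, δ = 12.5 mm

k = Gd⁴/(8D³N_a) = (69.0×10³)(0.62⁴)/(8·6.1³·23) = 0.24412 N/mm
N_t = 24; L_s = 0.62·24 = 14.88 mm; δ_solid = L₀ − L_s = 30.7 − 14.88 = 15.82 mm
δ = F/k = 3.06/0.24412 = 12.535 mm
δ < δ_solid → spring does not go solid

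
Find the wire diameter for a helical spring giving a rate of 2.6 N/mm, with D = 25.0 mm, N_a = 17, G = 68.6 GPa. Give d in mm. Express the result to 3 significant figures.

3.00 mm

d = (8D³N_a·k / G)^(1/4) = (8·25.0³·17·2.6 / (68.6×10³))^0.25
  = (80.539)^0.25 = 2.9957 mm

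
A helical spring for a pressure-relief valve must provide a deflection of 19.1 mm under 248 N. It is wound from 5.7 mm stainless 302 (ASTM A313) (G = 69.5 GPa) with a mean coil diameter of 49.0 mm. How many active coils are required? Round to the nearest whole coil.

Required rate k = F/δ = 248/19.1 = 12.984 N/mm
N_a = Gd⁴/(8D³k) = (69.5×10³ × 5.7⁴)/(8 × 49.0³ × 12.984)
    = 7.33642e+07 / 1.22207e+07 = 6.003 → 6 coils

6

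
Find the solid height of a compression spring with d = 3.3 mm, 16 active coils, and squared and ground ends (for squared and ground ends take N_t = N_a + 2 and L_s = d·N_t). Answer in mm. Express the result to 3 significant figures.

squared and ground ends: N_t = N_a + 2 = 16 + 2 = 18
L_s = d·N_t = 3.3 × 18 = 59.4 mm

59.4 mm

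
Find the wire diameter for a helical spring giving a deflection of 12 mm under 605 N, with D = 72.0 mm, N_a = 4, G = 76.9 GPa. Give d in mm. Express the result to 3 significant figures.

Required rate k = F/δ = 605/12 = 50.417 N/mm
d = (8D³N_a·k / G)^(1/4) = (8·72.0³·4·50.417 / (76.9×10³))^0.25
  = (7830.6)^0.25 = 9.4069 mm

9.41 mm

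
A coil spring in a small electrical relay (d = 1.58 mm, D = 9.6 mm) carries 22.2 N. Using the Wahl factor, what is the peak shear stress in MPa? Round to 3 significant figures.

172 MPa

Spring index C = D/d = 9.6/1.58 = 6.0759
K_W = (4C−1)/(4C−4) + 0.615/C = 23.304/20.304 + 0.1012 = 1.2490
τ₀ = 8FD/(πd³) = 8·22.2·9.6/(π·1.58³) = 1704.96/12.391 = 137.59 MPa
τ_max = K·τ₀ = 1.2490 × 137.59 = 171.85 MPa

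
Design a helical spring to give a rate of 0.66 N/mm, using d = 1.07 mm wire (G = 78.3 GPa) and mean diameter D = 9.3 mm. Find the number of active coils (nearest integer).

N_a = Gd⁴/(8D³k) = (78.3×10³ × 1.07⁴)/(8 × 9.3³ × 0.66)
    = 102635 / 4247 = 24.17 → 24 coils

24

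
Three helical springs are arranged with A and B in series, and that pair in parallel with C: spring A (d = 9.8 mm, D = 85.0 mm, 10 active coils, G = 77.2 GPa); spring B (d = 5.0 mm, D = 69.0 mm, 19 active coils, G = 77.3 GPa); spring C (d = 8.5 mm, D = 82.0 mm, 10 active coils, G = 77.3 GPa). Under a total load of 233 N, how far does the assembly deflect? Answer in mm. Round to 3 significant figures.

k_A = Gd⁴/(8D³N_a) = (77.2×10³)(9.8⁴)/(8·85.0³·10) = 14.494 N/mm
k_B = Gd⁴/(8D³N_a) = (77.3×10³)(5.0⁴)/(8·69.0³·19) = 0.96754 N/mm
k_C = Gd⁴/(8D³N_a) = (77.3×10³)(8.5⁴)/(8·82.0³·10) = 9.1479 N/mm
Springs A,B series: k_AB = 1/(1/14.494+1/0.96754) = 0.90699 N/mm; parallel with C: k_eq = 0.90699+9.1479 = 10.055 N/mm
δ = F/k_eq = 233/10.055 = 23.173 mm

23.2 mm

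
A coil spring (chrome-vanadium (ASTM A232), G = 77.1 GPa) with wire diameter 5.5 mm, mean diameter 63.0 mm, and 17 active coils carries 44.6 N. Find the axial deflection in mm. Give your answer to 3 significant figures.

k = Gd⁴/(8D³N_a) = (77.1×10³)(5.5⁴)/(8·63.0³·17) = 2.0746 N/mm
δ = F/k = 44.6 / 2.0746 = 21.498 mm

21.5 mm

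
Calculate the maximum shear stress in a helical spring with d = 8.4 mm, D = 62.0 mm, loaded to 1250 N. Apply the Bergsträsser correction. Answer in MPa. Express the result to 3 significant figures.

396 MPa

Spring index C = D/d = 62.0/8.4 = 7.3810
K_B = (4C+2)/(4C−3) = 31.524/26.524 = 1.1885
τ₀ = 8FD/(πd³) = 8·1250·62.0/(π·8.4³) = 620000/1862 = 332.97 MPa
τ_max = K·τ₀ = 1.1885 × 332.97 = 395.74 MPa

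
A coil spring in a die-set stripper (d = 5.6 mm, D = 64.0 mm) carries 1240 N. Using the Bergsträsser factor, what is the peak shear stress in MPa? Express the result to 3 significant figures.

1290 MPa

Spring index C = D/d = 64.0/5.6 = 11.4286
K_B = (4C+2)/(4C−3) = 47.714/42.714 = 1.1171
τ₀ = 8FD/(πd³) = 8·1240·64.0/(π·5.6³) = 634880/551.71 = 1150.7 MPa
τ_max = K·τ₀ = 1.1171 × 1150.7 = 1285.4 MPa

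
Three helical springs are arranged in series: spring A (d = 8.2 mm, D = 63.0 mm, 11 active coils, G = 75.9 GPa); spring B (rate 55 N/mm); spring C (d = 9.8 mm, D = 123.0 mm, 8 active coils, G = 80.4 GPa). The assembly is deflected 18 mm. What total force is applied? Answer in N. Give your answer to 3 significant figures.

74.1 N

k_A = Gd⁴/(8D³N_a) = (75.9×10³)(8.2⁴)/(8·63.0³·11) = 15.595 N/mm
k_C = Gd⁴/(8D³N_a) = (80.4×10³)(9.8⁴)/(8·123.0³·8) = 6.2268 N/mm
Series: 1/k_eq = 1/15.595 + 1/55 + 1/6.2268 = 0.2429; k_eq = 4.1169 N/mm
F = k_eq·δ = 4.1169·18 = 74.105 N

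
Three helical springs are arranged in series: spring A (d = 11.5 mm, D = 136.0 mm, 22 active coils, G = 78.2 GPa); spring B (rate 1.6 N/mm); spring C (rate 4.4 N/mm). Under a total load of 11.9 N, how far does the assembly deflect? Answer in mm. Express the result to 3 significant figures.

14.0 mm

k_A = Gd⁴/(8D³N_a) = (78.2×10³)(11.5⁴)/(8·136.0³·22) = 3.0894 N/mm
Series: 1/k_eq = 1/3.0894 + 1/1.6 + 1/4.4 = 1.176; k_eq = 0.85037 N/mm
δ = F/k_eq = 11.9/0.85037 = 13.994 mm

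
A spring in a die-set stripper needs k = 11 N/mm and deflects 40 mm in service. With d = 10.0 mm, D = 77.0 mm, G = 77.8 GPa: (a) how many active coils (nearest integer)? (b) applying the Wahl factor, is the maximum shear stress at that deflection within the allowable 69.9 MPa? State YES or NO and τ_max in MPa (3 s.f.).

N_a = Gd⁴/(8D³k) = (77.8×10³)(10.0⁴)/(8·77.0³·11) = 19.37 → N_a = 19
Actual rate k = Gd⁴/(8D³·19) = 11.212 N/mm
Working load F = kδ = 11.212·40 = 448.46 N
C = 77.0/10.0 = 7.7000; K_W = (4C−1)/(4C−4)+0.615/C = 1.1918
τ_max = K_W·8FD/(πd³) = 1.1918·87.934 = 104.8 MPa
τ_max > 69.9 MPa → exceeds allowable

(a) 19 coils; (b) NO, τ_max = 105 MPa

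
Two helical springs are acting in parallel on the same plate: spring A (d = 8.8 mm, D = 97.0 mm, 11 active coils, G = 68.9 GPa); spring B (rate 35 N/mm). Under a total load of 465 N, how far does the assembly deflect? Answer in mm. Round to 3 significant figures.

k_A = Gd⁴/(8D³N_a) = (68.9×10³)(8.8⁴)/(8·97.0³·11) = 5.1446 N/mm
Parallel: k_eq = 5.1446 + 35 = 40.145 N/mm
δ = F/k_eq = 465/40.145 = 11.583 mm

11.6 mm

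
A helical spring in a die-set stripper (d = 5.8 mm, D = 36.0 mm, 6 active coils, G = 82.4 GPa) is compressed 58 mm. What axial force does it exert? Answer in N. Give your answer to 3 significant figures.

2420 N

k = Gd⁴/(8D³N_a) = (82.4×10³)(5.8⁴)/(8·36.0³·6) = 41.638 N/mm
F = k·δ = 41.638 × 58 = 2415 N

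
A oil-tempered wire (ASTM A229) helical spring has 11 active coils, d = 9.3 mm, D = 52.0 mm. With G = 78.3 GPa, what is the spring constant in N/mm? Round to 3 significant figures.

k = Gd⁴/(8D³N_a) = (78.3×10³ × 9.3⁴) / (8 × 52.0³ × 11)
  = 5.85725e+08 / 1.23735e+07 = 47.337 N/mm

47.3 N/mm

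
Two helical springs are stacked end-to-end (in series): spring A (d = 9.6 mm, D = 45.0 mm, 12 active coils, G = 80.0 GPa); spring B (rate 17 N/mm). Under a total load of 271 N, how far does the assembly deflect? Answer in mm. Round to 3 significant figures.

19.4 mm

k_A = Gd⁴/(8D³N_a) = (80.0×10³)(9.6⁴)/(8·45.0³·12) = 77.672 N/mm
Series: 1/k_eq = 1/77.672 + 1/17 = 0.071698; k_eq = 13.947 N/mm
δ = F/k_eq = 271/13.947 = 19.43 mm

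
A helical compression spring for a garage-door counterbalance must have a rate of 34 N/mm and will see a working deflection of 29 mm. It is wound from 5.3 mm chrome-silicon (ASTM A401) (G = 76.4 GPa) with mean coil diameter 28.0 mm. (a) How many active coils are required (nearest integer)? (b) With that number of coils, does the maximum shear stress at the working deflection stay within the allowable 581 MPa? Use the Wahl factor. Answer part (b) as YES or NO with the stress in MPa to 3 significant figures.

(a) 10 coils; (b) NO, τ_max = 616 MPa

N_a = Gd⁴/(8D³k) = (76.4×10³)(5.3⁴)/(8·28.0³·34) = 10.1 → N_a = 10
Actual rate k = Gd⁴/(8D³·10) = 34.327 N/mm
Working load F = kδ = 34.327·29 = 995.48 N
C = 28.0/5.3 = 5.2830; K_W = (4C−1)/(4C−4)+0.615/C = 1.2915
τ_max = K_W·8FD/(πd³) = 1.2915·476.76 = 615.75 MPa
τ_max > 581 MPa → exceeds allowable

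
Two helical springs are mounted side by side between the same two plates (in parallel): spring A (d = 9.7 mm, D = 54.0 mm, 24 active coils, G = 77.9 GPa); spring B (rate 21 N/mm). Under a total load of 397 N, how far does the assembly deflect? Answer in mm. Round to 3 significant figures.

9.06 mm

k_A = Gd⁴/(8D³N_a) = (77.9×10³)(9.7⁴)/(8·54.0³·24) = 22.811 N/mm
Parallel: k_eq = 22.811 + 21 = 43.811 N/mm
δ = F/k_eq = 397/43.811 = 9.0617 mm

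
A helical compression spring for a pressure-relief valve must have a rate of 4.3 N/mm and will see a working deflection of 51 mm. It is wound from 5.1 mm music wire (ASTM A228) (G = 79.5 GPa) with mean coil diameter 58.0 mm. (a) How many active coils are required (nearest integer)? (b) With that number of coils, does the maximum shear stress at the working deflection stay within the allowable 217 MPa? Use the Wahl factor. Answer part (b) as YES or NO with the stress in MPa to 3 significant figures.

N_a = Gd⁴/(8D³k) = (79.5×10³)(5.1⁴)/(8·58.0³·4.3) = 8.013 → N_a = 8
Actual rate k = Gd⁴/(8D³·8) = 4.3071 N/mm
Working load F = kδ = 4.3071·51 = 219.66 N
C = 58.0/5.1 = 11.3725; K_W = (4C−1)/(4C−4)+0.615/C = 1.1264
τ_max = K_W·8FD/(πd³) = 1.1264·244.57 = 275.49 MPa
τ_max > 217 MPa → exceeds allowable

(a) 8 coils; (b) NO, τ_max = 275 MPa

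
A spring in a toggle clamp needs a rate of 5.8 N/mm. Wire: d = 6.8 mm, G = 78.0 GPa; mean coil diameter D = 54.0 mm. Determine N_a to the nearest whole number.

N_a = Gd⁴/(8D³k) = (78.0×10³ × 6.8⁴)/(8 × 54.0³ × 5.8)
    = 1.66775e+08 / 7.30633e+06 = 22.83 → 23 coils

23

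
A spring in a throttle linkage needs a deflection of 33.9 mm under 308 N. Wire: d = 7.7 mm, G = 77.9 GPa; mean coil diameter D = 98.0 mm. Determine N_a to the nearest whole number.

Required rate k = F/δ = 308/33.9 = 9.0855 N/mm
N_a = Gd⁴/(8D³k) = (77.9×10³ × 7.7⁴)/(8 × 98.0³ × 9.0855)
    = 2.73842e+08 / 6.84099e+07 = 4.003 → 4 coils

4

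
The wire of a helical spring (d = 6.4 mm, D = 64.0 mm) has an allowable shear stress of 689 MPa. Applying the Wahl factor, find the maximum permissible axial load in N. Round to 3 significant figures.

C = D/d = 64.0/6.4 = 10.0000
K_W = (4C−1)/(4C−4) + 0.615/C = 39.000/36.000 + 0.0615 = 1.1448
τ_max = K·8FD/(πd³) → F_max = τ_allow·πd³/(8DK)
F_max = 689·π·6.4³/(8·64.0·1.1448) = 5.6743e+05/586.15 = 968.05 N

968 N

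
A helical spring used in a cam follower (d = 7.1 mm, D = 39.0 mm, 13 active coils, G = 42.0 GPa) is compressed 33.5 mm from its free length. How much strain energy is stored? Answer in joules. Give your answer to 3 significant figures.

k = Gd⁴/(8D³N_a) = (42.0×10³)(7.1⁴)/(8·39.0³·13) = 17.3 N/mm
U = ½kδ² = 0.5 × 17.3 × 33.5² = 9707.7 N·mm = 9.7077 J

9.71 J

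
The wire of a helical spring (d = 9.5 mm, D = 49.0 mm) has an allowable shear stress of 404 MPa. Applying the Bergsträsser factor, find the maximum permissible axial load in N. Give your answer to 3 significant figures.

2160 N

C = D/d = 49.0/9.5 = 5.1579
K_B = (4C+2)/(4C−3) = 22.632/17.632 = 1.2836
τ_max = K·8FD/(πd³) → F_max = τ_allow·πd³/(8DK)
F_max = 404·π·9.5³/(8·49.0·1.2836) = 1.0882e+06/503.16 = 2162.7 N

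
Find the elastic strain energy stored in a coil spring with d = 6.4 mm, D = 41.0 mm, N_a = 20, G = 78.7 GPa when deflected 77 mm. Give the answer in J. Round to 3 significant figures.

35.5 J

k = Gd⁴/(8D³N_a) = (78.7×10³)(6.4⁴)/(8·41.0³·20) = 11.974 N/mm
U = ½kδ² = 0.5 × 11.974 × 77² = 35496 N·mm = 35.496 J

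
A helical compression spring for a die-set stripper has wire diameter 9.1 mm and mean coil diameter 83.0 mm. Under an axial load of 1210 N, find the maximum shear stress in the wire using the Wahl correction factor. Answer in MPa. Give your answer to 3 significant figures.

394 MPa

Spring index C = D/d = 83.0/9.1 = 9.1209
K_W = (4C−1)/(4C−4) + 0.615/C = 35.484/32.484 + 0.0674 = 1.1598
τ₀ = 8FD/(πd³) = 8·1210·83.0/(π·9.1³) = 803440/2367.4 = 339.37 MPa
τ_max = K·τ₀ = 1.1598 × 339.37 = 393.6 MPa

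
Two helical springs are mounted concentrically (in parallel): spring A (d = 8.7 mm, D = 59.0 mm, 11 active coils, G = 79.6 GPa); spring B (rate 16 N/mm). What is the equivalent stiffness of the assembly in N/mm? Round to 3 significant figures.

41.2 N/mm

k_A = Gd⁴/(8D³N_a) = (79.6×10³)(8.7⁴)/(8·59.0³·11) = 25.232 N/mm
Parallel: k_eq = 25.232 + 16 = 41.232 N/mm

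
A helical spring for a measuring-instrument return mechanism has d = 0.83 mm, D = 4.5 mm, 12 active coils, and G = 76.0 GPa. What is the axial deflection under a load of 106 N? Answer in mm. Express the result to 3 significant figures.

k = Gd⁴/(8D³N_a) = (76.0×10³)(0.83⁴)/(8·4.5³·12) = 4.123 N/mm
δ = F/k = 106 / 4.123 = 25.709 mm

25.7 mm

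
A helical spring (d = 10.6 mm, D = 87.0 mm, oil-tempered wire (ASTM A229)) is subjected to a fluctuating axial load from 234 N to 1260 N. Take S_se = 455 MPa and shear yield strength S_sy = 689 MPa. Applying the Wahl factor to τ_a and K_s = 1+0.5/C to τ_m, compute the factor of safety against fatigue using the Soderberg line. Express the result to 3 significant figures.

C = D/d = 87.0/10.6 = 8.2075; K_W = (4C−1)/(4C−4)+0.615/C = 1.1790; K_s = 1+0.5/C = 1.0609
F_a = (F_max−F_min)/2 = 513 N; F_m = (F_max+F_min)/2 = 747 N
τ_a = K_W·8F_aD/(πd³) = 1.1790 × 95.424 = 112.5 MPa
τ_m = K_s·8F_mD/(πd³) = 1.0609 × 138.95 = 147.42 MPa
Soderberg: 1/n_f = τ_a/S_se + τ_m/S_sy = 112.5/455 + 147.42/689 = 0.24726 + 0.21396 = 0.46122
n_f = 1/0.46122 = 2.168

2.17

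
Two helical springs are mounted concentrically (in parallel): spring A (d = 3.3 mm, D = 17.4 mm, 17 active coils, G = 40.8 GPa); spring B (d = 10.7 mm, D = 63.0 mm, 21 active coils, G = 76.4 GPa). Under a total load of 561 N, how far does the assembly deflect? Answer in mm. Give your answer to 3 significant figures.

k_A = Gd⁴/(8D³N_a) = (40.8×10³)(3.3⁴)/(8·17.4³·17) = 6.7535 N/mm
k_B = Gd⁴/(8D³N_a) = (76.4×10³)(10.7⁴)/(8·63.0³·21) = 23.84 N/mm
Parallel: k_eq = 6.7535 + 23.84 = 30.593 N/mm
δ = F/k_eq = 561/30.593 = 18.338 mm

18.3 mm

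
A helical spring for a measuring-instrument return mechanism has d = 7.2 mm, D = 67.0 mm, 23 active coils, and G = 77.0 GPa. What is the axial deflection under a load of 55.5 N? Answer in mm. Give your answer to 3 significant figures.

14.8 mm

k = Gd⁴/(8D³N_a) = (77.0×10³)(7.2⁴)/(8·67.0³·23) = 3.7392 N/mm
δ = F/k = 55.5 / 3.7392 = 14.843 mm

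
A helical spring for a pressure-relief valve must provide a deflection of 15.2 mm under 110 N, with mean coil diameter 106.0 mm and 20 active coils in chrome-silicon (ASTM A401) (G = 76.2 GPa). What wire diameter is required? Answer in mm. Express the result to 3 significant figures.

Required rate k = F/δ = 110/15.2 = 7.2368 N/mm
d = (8D³N_a·k / G)^(1/4) = (8·106.0³·20·7.2368 / (76.2×10³))^0.25
  = (18098)^0.25 = 11.5987 mm

11.6 mm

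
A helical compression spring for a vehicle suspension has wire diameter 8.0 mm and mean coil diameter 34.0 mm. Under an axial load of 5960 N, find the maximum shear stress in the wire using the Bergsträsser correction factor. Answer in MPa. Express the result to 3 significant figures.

1370 MPa

Spring index C = D/d = 34.0/8.0 = 4.2500
K_B = (4C+2)/(4C−3) = 19.000/14.000 = 1.3571
τ₀ = 8FD/(πd³) = 8·5960·34.0/(π·8.0³) = 1.62112e+06/1608.5 = 1007.8 MPa
τ_max = K·τ₀ = 1.3571 × 1007.8 = 1367.8 MPa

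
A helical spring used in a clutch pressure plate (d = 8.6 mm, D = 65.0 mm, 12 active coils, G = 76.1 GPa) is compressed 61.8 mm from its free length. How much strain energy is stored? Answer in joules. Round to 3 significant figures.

k = Gd⁴/(8D³N_a) = (76.1×10³)(8.6⁴)/(8·65.0³·12) = 15.789 N/mm
U = ½kδ² = 0.5 × 15.789 × 61.8² = 30152 N·mm = 30.152 J

30.2 J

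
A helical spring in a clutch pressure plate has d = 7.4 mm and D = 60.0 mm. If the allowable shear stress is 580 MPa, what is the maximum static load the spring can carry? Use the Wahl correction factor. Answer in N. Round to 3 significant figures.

C = D/d = 60.0/7.4 = 8.1081
K_W = (4C−1)/(4C−4) + 0.615/C = 31.432/28.432 + 0.0759 = 1.1814
τ_max = K·8FD/(πd³) → F_max = τ_allow·πd³/(8DK)
F_max = 580·π·7.4³/(8·60.0·1.1814) = 7.3837e+05/567.05 = 1302.1 N

1300 N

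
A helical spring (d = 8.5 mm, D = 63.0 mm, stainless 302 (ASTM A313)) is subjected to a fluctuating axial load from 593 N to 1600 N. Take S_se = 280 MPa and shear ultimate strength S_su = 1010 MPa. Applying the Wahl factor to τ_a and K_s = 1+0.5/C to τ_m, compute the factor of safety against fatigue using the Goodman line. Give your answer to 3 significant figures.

C = D/d = 63.0/8.5 = 7.4118; K_W = (4C−1)/(4C−4)+0.615/C = 1.1999; K_s = 1+0.5/C = 1.0675
F_a = (F_max−F_min)/2 = 503.5 N; F_m = (F_max+F_min)/2 = 1096.5 N
τ_a = K_W·8F_aD/(πd³) = 1.1999 × 131.53 = 157.83 MPa
τ_m = K_s·8F_mD/(πd³) = 1.0675 × 286.44 = 305.76 MPa
Goodman: 1/n_f = τ_a/S_se + τ_m/S_su = 157.83/280 + 305.76/1010 = 0.56367 + 0.30274 = 0.86641
n_f = 1/0.86641 = 1.154

1.15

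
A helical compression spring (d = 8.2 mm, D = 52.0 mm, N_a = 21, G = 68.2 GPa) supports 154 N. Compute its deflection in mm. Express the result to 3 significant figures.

11.8 mm

k = Gd⁴/(8D³N_a) = (68.2×10³)(8.2⁴)/(8·52.0³·21) = 13.053 N/mm
δ = F/k = 154 / 13.053 = 11.798 mm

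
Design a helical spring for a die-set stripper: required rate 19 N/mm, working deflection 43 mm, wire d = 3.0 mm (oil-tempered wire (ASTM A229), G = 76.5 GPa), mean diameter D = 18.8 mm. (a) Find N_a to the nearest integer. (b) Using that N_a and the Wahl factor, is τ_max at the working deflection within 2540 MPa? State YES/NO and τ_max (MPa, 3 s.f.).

N_a = Gd⁴/(8D³k) = (76.5×10³)(3.0⁴)/(8·18.8³·19) = 6.135 → N_a = 6
Actual rate k = Gd⁴/(8D³·6) = 19.428 N/mm
Working load F = kδ = 19.428·43 = 835.41 N
C = 18.8/3.0 = 6.2667; K_W = (4C−1)/(4C−4)+0.615/C = 1.2405
τ_max = K_W·8FD/(πd³) = 1.2405·1481.3 = 1837.6 MPa
τ_max ≤ 2540 MPa → acceptable

(a) 6 coils; (b) YES, τ_max = 1840 MPa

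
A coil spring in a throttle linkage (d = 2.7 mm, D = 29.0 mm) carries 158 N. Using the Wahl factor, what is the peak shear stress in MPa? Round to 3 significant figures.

Spring index C = D/d = 29.0/2.7 = 10.7407
K_W = (4C−1)/(4C−4) + 0.615/C = 41.963/38.963 + 0.0573 = 1.1343
τ₀ = 8FD/(πd³) = 8·158·29.0/(π·2.7³) = 36656/61.836 = 592.79 MPa
τ_max = K·τ₀ = 1.1343 × 592.79 = 672.38 MPa

672 MPa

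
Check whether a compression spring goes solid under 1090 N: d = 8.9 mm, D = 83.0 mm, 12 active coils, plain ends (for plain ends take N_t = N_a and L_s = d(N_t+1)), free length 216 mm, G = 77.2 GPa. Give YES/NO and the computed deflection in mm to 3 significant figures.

YES, δ = 124 mm

k = Gd⁴/(8D³N_a) = (77.2×10³)(8.9⁴)/(8·83.0³·12) = 8.8241 N/mm
N_t = 12; L_s = 8.9·13 = 115.7 mm; δ_solid = L₀ − L_s = 216 − 115.7 = 100.3 mm
δ = F/k = 1090/8.8241 = 123.52 mm
δ ≥ δ_solid → spring goes solid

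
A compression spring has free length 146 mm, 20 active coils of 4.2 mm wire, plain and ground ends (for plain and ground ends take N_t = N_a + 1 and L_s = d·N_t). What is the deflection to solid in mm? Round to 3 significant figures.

N_t = 21; L_s = 4.2·21 = 88.2 mm
δ_solid = L₀ − L_s = 146 − 88.2 = 57.8 mm

57.8 mm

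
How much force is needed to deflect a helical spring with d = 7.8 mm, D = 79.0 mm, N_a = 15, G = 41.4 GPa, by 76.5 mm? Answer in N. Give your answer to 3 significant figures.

k = Gd⁴/(8D³N_a) = (41.4×10³)(7.8⁴)/(8·79.0³·15) = 2.5901 N/mm
F = k·δ = 2.5901 × 76.5 = 198.14 N

198 N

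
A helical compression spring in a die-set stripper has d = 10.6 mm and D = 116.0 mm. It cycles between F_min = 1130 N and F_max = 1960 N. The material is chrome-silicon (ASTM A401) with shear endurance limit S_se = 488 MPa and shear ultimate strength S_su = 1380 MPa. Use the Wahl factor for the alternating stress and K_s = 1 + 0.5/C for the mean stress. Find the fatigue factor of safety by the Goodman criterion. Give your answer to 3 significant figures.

C = D/d = 116.0/10.6 = 10.9434; K_W = (4C−1)/(4C−4)+0.615/C = 1.1316; K_s = 1+0.5/C = 1.0457
F_a = (F_max−F_min)/2 = 415 N; F_m = (F_max+F_min)/2 = 1545 N
τ_a = K_W·8F_aD/(πd³) = 1.1316 × 102.93 = 116.47 MPa
τ_m = K_s·8F_mD/(πd³) = 1.0457 × 383.19 = 400.69 MPa
Goodman: 1/n_f = τ_a/S_se + τ_m/S_su = 116.47/488 + 400.69/1380 = 0.23868 + 0.29036 = 0.52903
n_f = 1/0.52903 = 1.89

1.89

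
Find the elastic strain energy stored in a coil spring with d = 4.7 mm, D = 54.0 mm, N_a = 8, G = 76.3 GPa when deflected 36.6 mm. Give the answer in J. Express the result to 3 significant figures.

2.47 J

k = Gd⁴/(8D³N_a) = (76.3×10³)(4.7⁴)/(8·54.0³·8) = 3.6945 N/mm
U = ½kδ² = 0.5 × 3.6945 × 36.6² = 2474.5 N·mm = 2.4745 J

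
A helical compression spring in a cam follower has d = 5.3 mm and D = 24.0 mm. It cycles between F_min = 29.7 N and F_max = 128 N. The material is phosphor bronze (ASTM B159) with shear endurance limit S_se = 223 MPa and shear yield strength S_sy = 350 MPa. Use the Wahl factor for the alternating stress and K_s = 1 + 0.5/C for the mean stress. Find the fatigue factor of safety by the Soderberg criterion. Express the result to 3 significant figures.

4.45

C = D/d = 24.0/5.3 = 4.5283; K_W = (4C−1)/(4C−4)+0.615/C = 1.3484; K_s = 1+0.5/C = 1.1104
F_a = (F_max−F_min)/2 = 49.15 N; F_m = (F_max+F_min)/2 = 78.85 N
τ_a = K_W·8F_aD/(πd³) = 1.3484 × 20.177 = 27.206 MPa
τ_m = K_s·8F_mD/(πd³) = 1.1104 × 32.369 = 35.943 MPa
Soderberg: 1/n_f = τ_a/S_se + τ_m/S_sy = 27.206/223 + 35.943/350 = 0.12200 + 0.10269 = 0.22469
n_f = 1/0.22469 = 4.451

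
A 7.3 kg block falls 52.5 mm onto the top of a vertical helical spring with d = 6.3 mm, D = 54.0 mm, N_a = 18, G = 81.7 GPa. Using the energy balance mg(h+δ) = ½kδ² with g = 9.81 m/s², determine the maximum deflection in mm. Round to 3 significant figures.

51.1 mm

k = Gd⁴/(8D³N_a) = (81.7×10³)(6.3⁴)/(8·54.0³·18) = 5.676 N/mm
W = mg = 7.3 × 9.81 = 71.613 N
½kδ² − Wδ − Wh = 0 → δ = (W + √(W² + 2kWh))/k
δ = (71.613 + √(5128.4 + 42679.7))/5.676 = (71.613 + 218.65)/5.676 = 51.139 mm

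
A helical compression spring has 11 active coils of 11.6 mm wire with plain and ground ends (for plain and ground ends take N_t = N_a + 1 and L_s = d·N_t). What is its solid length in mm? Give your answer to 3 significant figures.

139 mm

plain and ground ends: N_t = N_a + 1 = 11 + 1 = 12
L_s = d·N_t = 11.6 × 12 = 139.2 mm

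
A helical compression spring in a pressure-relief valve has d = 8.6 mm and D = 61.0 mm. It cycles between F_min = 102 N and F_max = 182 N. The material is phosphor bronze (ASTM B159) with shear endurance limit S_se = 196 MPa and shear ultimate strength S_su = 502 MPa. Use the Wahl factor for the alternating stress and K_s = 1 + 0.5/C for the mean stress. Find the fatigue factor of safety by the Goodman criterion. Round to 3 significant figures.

7.45

C = D/d = 61.0/8.6 = 7.0930; K_W = (4C−1)/(4C−4)+0.615/C = 1.2098; K_s = 1+0.5/C = 1.0705
F_a = (F_max−F_min)/2 = 40 N; F_m = (F_max+F_min)/2 = 142 N
τ_a = K_W·8F_aD/(πd³) = 1.2098 × 9.7687 = 11.818 MPa
τ_m = K_s·8F_mD/(πd³) = 1.0705 × 34.679 = 37.123 MPa
Goodman: 1/n_f = τ_a/S_se + τ_m/S_su = 11.818/196 + 37.123/502 = 0.06030 + 0.07395 = 0.13425
n_f = 1/0.13425 = 7.449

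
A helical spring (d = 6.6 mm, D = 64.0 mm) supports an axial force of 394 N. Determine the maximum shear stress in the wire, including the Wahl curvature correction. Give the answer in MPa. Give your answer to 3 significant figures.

Spring index C = D/d = 64.0/6.6 = 9.6970
K_W = (4C−1)/(4C−4) + 0.615/C = 37.788/34.788 + 0.0634 = 1.1497
τ₀ = 8FD/(πd³) = 8·394·64.0/(π·6.6³) = 201728/903.2 = 223.35 MPa
τ_max = K·τ₀ = 1.1497 × 223.35 = 256.78 MPa

257 MPa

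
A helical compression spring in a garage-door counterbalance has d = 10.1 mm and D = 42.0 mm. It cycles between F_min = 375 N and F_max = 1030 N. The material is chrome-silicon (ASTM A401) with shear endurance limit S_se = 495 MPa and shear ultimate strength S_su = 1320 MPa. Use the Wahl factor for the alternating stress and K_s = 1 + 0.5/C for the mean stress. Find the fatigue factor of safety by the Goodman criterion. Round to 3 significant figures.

6.37

C = D/d = 42.0/10.1 = 4.1584; K_W = (4C−1)/(4C−4)+0.615/C = 1.3854; K_s = 1+0.5/C = 1.1202
F_a = (F_max−F_min)/2 = 327.5 N; F_m = (F_max+F_min)/2 = 702.5 N
τ_a = K_W·8F_aD/(πd³) = 1.3854 × 33.997 = 47.097 MPa
τ_m = K_s·8F_mD/(πd³) = 1.1202 × 72.924 = 81.692 MPa
Goodman: 1/n_f = τ_a/S_se + τ_m/S_su = 47.097/495 + 81.692/1320 = 0.09515 + 0.06189 = 0.15703
n_f = 1/0.15703 = 6.368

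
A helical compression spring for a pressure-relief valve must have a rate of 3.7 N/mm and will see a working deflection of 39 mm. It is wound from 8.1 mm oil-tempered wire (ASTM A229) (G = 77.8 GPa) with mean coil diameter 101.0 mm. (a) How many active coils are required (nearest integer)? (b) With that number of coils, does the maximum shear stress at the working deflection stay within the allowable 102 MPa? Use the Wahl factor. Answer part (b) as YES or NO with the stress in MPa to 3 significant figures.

N_a = Gd⁴/(8D³k) = (77.8×10³)(8.1⁴)/(8·101.0³·3.7) = 10.98 → N_a = 11
Actual rate k = Gd⁴/(8D³·11) = 3.6938 N/mm
Working load F = kδ = 3.6938·39 = 144.06 N
C = 101.0/8.1 = 12.4691; K_W = (4C−1)/(4C−4)+0.615/C = 1.1147
τ_max = K_W·8FD/(πd³) = 1.1147·69.718 = 77.715 MPa
τ_max ≤ 102 MPa → acceptable

(a) 11 coils; (b) YES, τ_max = 77.7 MPa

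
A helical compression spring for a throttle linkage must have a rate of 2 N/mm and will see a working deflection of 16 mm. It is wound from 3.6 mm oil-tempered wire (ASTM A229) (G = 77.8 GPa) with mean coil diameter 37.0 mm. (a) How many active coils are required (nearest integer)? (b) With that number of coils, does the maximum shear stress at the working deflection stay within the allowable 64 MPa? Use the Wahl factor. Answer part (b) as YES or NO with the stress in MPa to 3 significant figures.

(a) 16 coils; (b) NO, τ_max = 74.3 MPa

N_a = Gd⁴/(8D³k) = (77.8×10³)(3.6⁴)/(8·37.0³·2) = 16.12 → N_a = 16
Actual rate k = Gd⁴/(8D³·16) = 2.0155 N/mm
Working load F = kδ = 2.0155·16 = 32.247 N
C = 37.0/3.6 = 10.2778; K_W = (4C−1)/(4C−4)+0.615/C = 1.1407
τ_max = K_W·8FD/(πd³) = 1.1407·65.122 = 74.283 MPa
τ_max > 64 MPa → exceeds allowable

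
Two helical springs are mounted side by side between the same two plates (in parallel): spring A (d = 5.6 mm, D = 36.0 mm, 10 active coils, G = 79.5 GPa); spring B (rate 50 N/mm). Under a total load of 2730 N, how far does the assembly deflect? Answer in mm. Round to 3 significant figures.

38.5 mm

k_A = Gd⁴/(8D³N_a) = (79.5×10³)(5.6⁴)/(8·36.0³·10) = 20.947 N/mm
Parallel: k_eq = 20.947 + 50 = 70.947 N/mm
δ = F/k_eq = 2730/70.947 = 38.479 mm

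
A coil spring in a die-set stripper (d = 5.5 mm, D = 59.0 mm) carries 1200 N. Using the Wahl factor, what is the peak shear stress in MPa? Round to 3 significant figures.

1230 MPa

Spring index C = D/d = 59.0/5.5 = 10.7273
K_W = (4C−1)/(4C−4) + 0.615/C = 41.909/38.909 + 0.0573 = 1.1344
τ₀ = 8FD/(πd³) = 8·1200·59.0/(π·5.5³) = 566400/522.68 = 1083.6 MPa
τ_max = K·τ₀ = 1.1344 × 1083.6 = 1229.3 MPa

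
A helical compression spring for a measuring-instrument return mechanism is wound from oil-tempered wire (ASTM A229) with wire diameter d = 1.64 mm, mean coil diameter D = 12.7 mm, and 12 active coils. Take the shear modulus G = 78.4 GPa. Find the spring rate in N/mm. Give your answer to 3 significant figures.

k = Gd⁴/(8D³N_a) = (78.4×10³ × 1.64⁴) / (8 × 12.7³ × 12)
  = 567142 / 196645 = 2.8841 N/mm

2.88 N/mm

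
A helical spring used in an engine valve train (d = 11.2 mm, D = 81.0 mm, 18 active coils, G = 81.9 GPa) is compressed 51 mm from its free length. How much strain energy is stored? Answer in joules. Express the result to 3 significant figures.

21.9 J

k = Gd⁴/(8D³N_a) = (81.9×10³)(11.2⁴)/(8·81.0³·18) = 16.84 N/mm
U = ½kδ² = 0.5 × 16.84 × 51² = 21900 N·mm = 21.9 J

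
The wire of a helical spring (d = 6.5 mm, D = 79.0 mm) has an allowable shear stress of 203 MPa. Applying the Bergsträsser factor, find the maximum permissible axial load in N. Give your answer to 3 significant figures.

250 N

C = D/d = 79.0/6.5 = 12.1538
K_B = (4C+2)/(4C−3) = 50.615/45.615 = 1.1096
τ_max = K·8FD/(πd³) → F_max = τ_allow·πd³/(8DK)
F_max = 203·π·6.5³/(8·79.0·1.1096) = 1.7514e+05/701.27 = 249.75 N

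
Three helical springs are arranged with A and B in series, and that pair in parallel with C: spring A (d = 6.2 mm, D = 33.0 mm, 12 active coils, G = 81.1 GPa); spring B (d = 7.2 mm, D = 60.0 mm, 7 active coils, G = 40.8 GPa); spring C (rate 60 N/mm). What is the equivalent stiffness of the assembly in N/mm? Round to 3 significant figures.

67.2 N/mm

k_A = Gd⁴/(8D³N_a) = (81.1×10³)(6.2⁴)/(8·33.0³·12) = 34.736 N/mm
k_B = Gd⁴/(8D³N_a) = (40.8×10³)(7.2⁴)/(8·60.0³·7) = 9.0646 N/mm
Springs A,B series: k_AB = 1/(1/34.736+1/9.0646) = 7.1886 N/mm; parallel with C: k_eq = 7.1886+60 = 67.189 N/mm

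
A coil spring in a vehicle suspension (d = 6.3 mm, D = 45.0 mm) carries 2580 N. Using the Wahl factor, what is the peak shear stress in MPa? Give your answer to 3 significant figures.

1430 MPa

Spring index C = D/d = 45.0/6.3 = 7.1429
K_W = (4C−1)/(4C−4) + 0.615/C = 27.571/24.571 + 0.0861 = 1.2082
τ₀ = 8FD/(πd³) = 8·2580·45.0/(π·6.3³) = 928800/785.55 = 1182.4 MPa
τ_max = K·τ₀ = 1.2082 × 1182.4 = 1428.5 MPa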